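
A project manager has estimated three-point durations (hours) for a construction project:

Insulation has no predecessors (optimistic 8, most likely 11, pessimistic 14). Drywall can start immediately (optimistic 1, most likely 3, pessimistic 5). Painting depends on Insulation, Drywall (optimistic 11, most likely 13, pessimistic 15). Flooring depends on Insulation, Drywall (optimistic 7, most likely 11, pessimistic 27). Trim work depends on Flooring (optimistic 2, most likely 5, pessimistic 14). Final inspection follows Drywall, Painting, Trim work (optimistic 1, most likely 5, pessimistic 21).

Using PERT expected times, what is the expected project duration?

te_Insulation = (8 + 4·11 + 14)/6 = 66/6 = 11
te_Drywall = (1 + 4·3 + 5)/6 = 18/6 = 3
te_Painting = (11 + 4·13 + 15)/6 = 78/6 = 13
te_Flooring = (7 + 4·11 + 27)/6 = 78/6 = 13
te_Trim work = (2 + 4·5 + 14)/6 = 36/6 = 6
te_Final inspection = (1 + 4·5 + 21)/6 = 42/6 = 7

Forward pass:
ES_Insulation = 0; EF_Insulation = 11
ES_Drywall = 0; EF_Drywall = 3
ES_Painting = max(EF_Insulation=11, EF_Drywall=3) = 11; EF_Painting = 11+13 = 24
ES_Flooring = max(EF_Insulation=11, EF_Drywall=3) = 11; EF_Flooring = 11+13 = 24
ES_Trim work = 24; EF_Trim work = 24+6 = 30
ES_Final inspection = max(EF_Drywall=3, EF_Painting=24, EF_Trim work=30) = 30; EF_Final inspection = 30+7 = 37
Expected project duration μ = 37 hours. Critical path: Insulation → Flooring → Trim work → Final inspection.

37 hours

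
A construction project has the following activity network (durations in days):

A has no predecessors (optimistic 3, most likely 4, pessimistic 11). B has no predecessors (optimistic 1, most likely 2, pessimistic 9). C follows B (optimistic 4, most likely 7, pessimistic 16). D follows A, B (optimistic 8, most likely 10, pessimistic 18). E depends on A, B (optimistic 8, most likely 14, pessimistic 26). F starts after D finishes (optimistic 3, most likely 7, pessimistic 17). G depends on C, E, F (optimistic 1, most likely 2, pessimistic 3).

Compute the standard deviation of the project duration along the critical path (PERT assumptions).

te_A = (3 + 4·4 + 11)/6 = 30/6 = 5; σ²_A = ((11−3)/6)² = 1.778
te_B = (1 + 4·2 + 9)/6 = 18/6 = 3; σ²_B = ((9−1)/6)² = 1.778
te_C = (4 + 4·7 + 16)/6 = 48/6 = 8; σ²_C = ((16−4)/6)² = 4.000
te_D = (8 + 4·10 + 18)/6 = 66/6 = 11; σ²_D = ((18−8)/6)² = 2.778
te_E = (8 + 4·14 + 26)/6 = 90/6 = 15; σ²_E = ((26−8)/6)² = 9.000
te_F = (3 + 4·7 + 17)/6 = 48/6 = 8; σ²_F = ((17−3)/6)² = 5.444
te_G = (1 + 4·2 + 3)/6 = 12/6 = 2; σ²_G = ((3−1)/6)² = 0.111

Forward pass:
ES_A = 0; EF_A = 5
ES_B = 0; EF_B = 3
ES_C = 3; EF_C = 3+8 = 11
ES_D = max(EF_A=5, EF_B=3) = 5; EF_D = 5+11 = 16
ES_E = max(EF_A=5, EF_B=3) = 5; EF_E = 5+15 = 20
ES_F = 16; EF_F = 16+8 = 24
ES_G = max(EF_C=11, EF_E=20, EF_F=24) = 24; EF_G = 24+2 = 26
Expected project duration μ = 26 days. Critical path: A → D → F → G.

Variance along critical path = 1.778 + 2.778 + 5.444 + 0.111 = 10.111
σ = √10.111 = 3.180 days

3.18 days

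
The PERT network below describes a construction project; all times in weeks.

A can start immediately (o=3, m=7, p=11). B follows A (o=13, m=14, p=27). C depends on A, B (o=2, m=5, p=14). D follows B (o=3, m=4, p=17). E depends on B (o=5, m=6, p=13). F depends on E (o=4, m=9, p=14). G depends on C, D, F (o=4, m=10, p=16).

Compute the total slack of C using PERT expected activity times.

10 weeks

te_A = (3 + 4·7 + 11)/6 = 42/6 = 7
te_B = (13 + 4·14 + 27)/6 = 96/6 = 16
te_C = (2 + 4·5 + 14)/6 = 36/6 = 6
te_D = (3 + 4·4 + 17)/6 = 36/6 = 6
te_E = (5 + 4·6 + 13)/6 = 42/6 = 7
te_F = (4 + 4·9 + 14)/6 = 54/6 = 9
te_G = (4 + 4·10 + 16)/6 = 60/6 = 10

Forward pass:
ES_A = 0; EF_A = 7
ES_B = 7; EF_B = 7+16 = 23
ES_C = max(EF_A=7, EF_B=23) = 23; EF_C = 23+6 = 29
ES_D = 23; EF_D = 23+6 = 29
ES_E = 23; EF_E = 23+7 = 30
ES_F = 30; EF_F = 30+9 = 39
ES_G = max(EF_C=29, EF_D=29, EF_F=39) = 39; EF_G = 39+10 = 49
Expected project duration μ = 49 weeks. Critical path: A → B → E → F → G.

Backward pass:
LF_G = 49; LS_G = 49−10 = 39
LF_F = LS_G = 39; LS_F = 39−9 = 30
LF_E = LS_F = 30; LS_E = 30−7 = 23
LF_D = LS_G = 39; LS_D = 39−6 = 33
LF_C = LS_G = 39; LS_C = 39−6 = 33
LF_B = min(LS_C=33, LS_D=33, LS_E=23) = 23; LS_B = 23−16 = 7
LF_A = min(LS_B=7, LS_C=33) = 7; LS_A = 7−7 = 0
Slack_C = LS_C − ES_C = 33 − 23 = 10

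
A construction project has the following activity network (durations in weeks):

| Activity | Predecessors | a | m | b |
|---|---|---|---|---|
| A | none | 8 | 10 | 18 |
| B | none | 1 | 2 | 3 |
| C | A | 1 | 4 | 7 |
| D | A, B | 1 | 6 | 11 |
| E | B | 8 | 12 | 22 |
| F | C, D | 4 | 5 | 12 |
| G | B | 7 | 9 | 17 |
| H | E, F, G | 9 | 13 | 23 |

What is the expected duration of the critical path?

37 weeks

te_A = (8 + 4·10 + 18)/6 = 66/6 = 11
te_B = (1 + 4·2 + 3)/6 = 12/6 = 2
te_C = (1 + 4·4 + 7)/6 = 24/6 = 4
te_D = (1 + 4·6 + 11)/6 = 36/6 = 6
te_E = (8 + 4·12 + 22)/6 = 78/6 = 13
te_F = (4 + 4·5 + 12)/6 = 36/6 = 6
te_G = (7 + 4·9 + 17)/6 = 60/6 = 10
te_H = (9 + 4·13 + 23)/6 = 84/6 = 14

Forward pass:
ES_A = 0; EF_A = 11
ES_B = 0; EF_B = 2
ES_C = 11; EF_C = 11+4 = 15
ES_D = max(EF_A=11, EF_B=2) = 11; EF_D = 11+6 = 17
ES_E = 2; EF_E = 2+13 = 15
ES_F = max(EF_C=15, EF_D=17) = 17; EF_F = 17+6 = 23
ES_G = 2; EF_G = 2+10 = 12
ES_H = max(EF_E=15, EF_F=23, EF_G=12) = 23; EF_H = 23+14 = 37
Expected project duration μ = 37 weeks. Critical path: A → D → F → H.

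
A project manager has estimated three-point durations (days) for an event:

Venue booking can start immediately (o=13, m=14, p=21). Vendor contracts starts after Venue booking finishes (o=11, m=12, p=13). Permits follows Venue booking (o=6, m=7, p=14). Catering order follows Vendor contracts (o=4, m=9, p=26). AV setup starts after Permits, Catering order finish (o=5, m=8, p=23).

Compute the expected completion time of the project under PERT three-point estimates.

48 days

te_Venue booking = (13 + 4·14 + 21)/6 = 90/6 = 15
te_Vendor contracts = (11 + 4·12 + 13)/6 = 72/6 = 12
te_Permits = (6 + 4·7 + 14)/6 = 48/6 = 8
te_Catering order = (4 + 4·9 + 26)/6 = 66/6 = 11
te_AV setup = (5 + 4·8 + 23)/6 = 60/6 = 10

Forward pass:
ES_Venue booking = 0; EF_Venue booking = 15
ES_Vendor contracts = 15; EF_Vendor contracts = 15+12 = 27
ES_Permits = 15; EF_Permits = 15+8 = 23
ES_Catering order = 27; EF_Catering order = 27+11 = 38
ES_AV setup = max(EF_Permits=23, EF_Catering order=38) = 38; EF_AV setup = 38+10 = 48
Expected project duration μ = 48 days. Critical path: Venue booking → Vendor contracts → Catering order → AV setup.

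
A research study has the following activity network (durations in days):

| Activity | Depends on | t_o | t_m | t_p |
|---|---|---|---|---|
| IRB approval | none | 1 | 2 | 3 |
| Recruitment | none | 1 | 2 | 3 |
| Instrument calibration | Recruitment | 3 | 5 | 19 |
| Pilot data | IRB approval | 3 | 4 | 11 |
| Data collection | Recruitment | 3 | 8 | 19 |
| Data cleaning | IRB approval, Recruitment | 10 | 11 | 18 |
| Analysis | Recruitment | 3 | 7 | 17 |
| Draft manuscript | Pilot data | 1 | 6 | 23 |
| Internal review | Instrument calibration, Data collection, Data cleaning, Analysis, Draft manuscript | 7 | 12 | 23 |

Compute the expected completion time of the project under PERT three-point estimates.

28 days

te_IRB approval = (1 + 4·2 + 3)/6 = 12/6 = 2
te_Recruitment = (1 + 4·2 + 3)/6 = 12/6 = 2
te_Instrument calibration = (3 + 4·5 + 19)/6 = 42/6 = 7
te_Pilot data = (3 + 4·4 + 11)/6 = 30/6 = 5
te_Data collection = (3 + 4·8 + 19)/6 = 54/6 = 9
te_Data cleaning = (10 + 4·11 + 18)/6 = 72/6 = 12
te_Analysis = (3 + 4·7 + 17)/6 = 48/6 = 8
te_Draft manuscript = (1 + 4·6 + 23)/6 = 48/6 = 8
te_Internal review = (7 + 4·12 + 23)/6 = 78/6 = 13

Forward pass:
ES_IRB approval = 0; EF_IRB approval = 2
ES_Recruitment = 0; EF_Recruitment = 2
ES_Instrument calibration = 2; EF_Instrument calibration = 2+7 = 9
ES_Pilot data = 2; EF_Pilot data = 2+5 = 7
ES_Data collection = 2; EF_Data collection = 2+9 = 11
ES_Data cleaning = max(EF_IRB approval=2, EF_Recruitment=2) = 2; EF_Data cleaning = 2+12 = 14
ES_Analysis = 2; EF_Analysis = 2+8 = 10
ES_Draft manuscript = 7; EF_Draft manuscript = 7+8 = 15
ES_Internal review = max(EF_Instrument calibration=9, EF_Data collection=11, EF_Data cleaning=14, EF_Analysis=10, EF_Draft manuscript=15) = 15; EF_Internal review = 15+13 = 28
Expected project duration μ = 28 days. Critical path: IRB approval → Pilot data → Draft manuscript → Internal review.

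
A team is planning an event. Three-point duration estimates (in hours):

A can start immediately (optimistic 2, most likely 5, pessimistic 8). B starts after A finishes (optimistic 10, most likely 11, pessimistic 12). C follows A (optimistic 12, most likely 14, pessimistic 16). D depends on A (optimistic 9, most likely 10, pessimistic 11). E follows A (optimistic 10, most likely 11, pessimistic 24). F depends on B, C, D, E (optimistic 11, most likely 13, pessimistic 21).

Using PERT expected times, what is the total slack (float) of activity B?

te_A = (2 + 4·5 + 8)/6 = 30/6 = 5
te_B = (10 + 4·11 + 12)/6 = 66/6 = 11
te_C = (12 + 4·14 + 16)/6 = 84/6 = 14
te_D = (9 + 4·10 + 11)/6 = 60/6 = 10
te_E = (10 + 4·11 + 24)/6 = 78/6 = 13
te_F = (11 + 4·13 + 21)/6 = 84/6 = 14

Forward pass:
ES_A = 0; EF_A = 5
ES_B = 5; EF_B = 5+11 = 16
ES_C = 5; EF_C = 5+14 = 19
ES_D = 5; EF_D = 5+10 = 15
ES_E = 5; EF_E = 5+13 = 18
ES_F = max(EF_B=16, EF_C=19, EF_D=15, EF_E=18) = 19; EF_F = 19+14 = 33
Expected project duration μ = 33 hours. Critical path: A → C → F.

Backward pass:
LF_F = 33; LS_F = 33−14 = 19
LF_E = LS_F = 19; LS_E = 19−13 = 6
LF_D = LS_F = 19; LS_D = 19−10 = 9
LF_C = LS_F = 19; LS_C = 19−14 = 5
LF_B = LS_F = 19; LS_B = 19−11 = 8
LF_A = min(LS_B=8, LS_C=5, LS_D=9, LS_E=6) = 5; LS_A = 5−5 = 0
Slack_B = LS_B − ES_B = 8 − 5 = 3

3 hours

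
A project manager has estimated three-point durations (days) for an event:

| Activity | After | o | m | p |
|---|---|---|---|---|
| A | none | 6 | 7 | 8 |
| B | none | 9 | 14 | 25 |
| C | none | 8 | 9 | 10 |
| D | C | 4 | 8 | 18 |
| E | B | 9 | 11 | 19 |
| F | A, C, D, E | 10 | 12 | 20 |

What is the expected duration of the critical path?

te_A = (6 + 4·7 + 8)/6 = 42/6 = 7
te_B = (9 + 4·14 + 25)/6 = 90/6 = 15
te_C = (8 + 4·9 + 10)/6 = 54/6 = 9
te_D = (4 + 4·8 + 18)/6 = 54/6 = 9
te_E = (9 + 4·11 + 19)/6 = 72/6 = 12
te_F = (10 + 4·12 + 20)/6 = 78/6 = 13

Forward pass:
ES_A = 0; EF_A = 7
ES_B = 0; EF_B = 15
ES_C = 0; EF_C = 9
ES_D = 9; EF_D = 9+9 = 18
ES_E = 15; EF_E = 15+12 = 27
ES_F = max(EF_A=7, EF_C=9, EF_D=18, EF_E=27) = 27; EF_F = 27+13 = 40
Expected project duration μ = 40 days. Critical path: B → E → F.

40 days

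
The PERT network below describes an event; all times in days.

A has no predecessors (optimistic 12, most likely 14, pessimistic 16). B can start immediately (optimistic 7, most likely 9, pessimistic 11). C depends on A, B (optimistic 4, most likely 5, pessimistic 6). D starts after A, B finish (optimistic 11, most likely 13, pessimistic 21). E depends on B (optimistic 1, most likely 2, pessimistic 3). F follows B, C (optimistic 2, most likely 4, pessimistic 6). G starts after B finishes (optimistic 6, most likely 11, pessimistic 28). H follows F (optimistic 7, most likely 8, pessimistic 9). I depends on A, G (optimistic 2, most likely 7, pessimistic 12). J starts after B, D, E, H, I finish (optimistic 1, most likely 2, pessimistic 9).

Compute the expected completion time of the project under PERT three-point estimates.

te_A = (12 + 4·14 + 16)/6 = 84/6 = 14
te_B = (7 + 4·9 + 11)/6 = 54/6 = 9
te_C = (4 + 4·5 + 6)/6 = 30/6 = 5
te_D = (11 + 4·13 + 21)/6 = 84/6 = 14
te_E = (1 + 4·2 + 3)/6 = 12/6 = 2
te_F = (2 + 4·4 + 6)/6 = 24/6 = 4
te_G = (6 + 4·11 + 28)/6 = 78/6 = 13
te_H = (7 + 4·8 + 9)/6 = 48/6 = 8
te_I = (2 + 4·7 + 12)/6 = 42/6 = 7
te_J = (1 + 4·2 + 9)/6 = 18/6 = 3

Forward pass:
ES_A = 0; EF_A = 14
ES_B = 0; EF_B = 9
ES_C = max(EF_A=14, EF_B=9) = 14; EF_C = 14+5 = 19
ES_D = max(EF_A=14, EF_B=9) = 14; EF_D = 14+14 = 28
ES_E = 9; EF_E = 9+2 = 11
ES_F = max(EF_B=9, EF_C=19) = 19; EF_F = 19+4 = 23
ES_G = 9; EF_G = 9+13 = 22
ES_H = 23; EF_H = 23+8 = 31
ES_I = max(EF_A=14, EF_G=22) = 22; EF_I = 22+7 = 29
ES_J = max(EF_B=9, EF_D=28, EF_E=11, EF_H=31, EF_I=29) = 31; EF_J = 31+3 = 34
Expected project duration μ = 34 days. Critical path: A → C → F → H → J.

34 days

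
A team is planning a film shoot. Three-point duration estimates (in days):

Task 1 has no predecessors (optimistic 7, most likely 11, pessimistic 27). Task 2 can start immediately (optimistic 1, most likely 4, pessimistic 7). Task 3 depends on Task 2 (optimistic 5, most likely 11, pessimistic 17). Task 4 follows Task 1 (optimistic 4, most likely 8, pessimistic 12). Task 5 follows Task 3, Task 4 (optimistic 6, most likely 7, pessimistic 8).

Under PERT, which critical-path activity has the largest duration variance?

te_Task 1 = (7 + 4·11 + 27)/6 = 78/6 = 13; σ²_Task 1 = ((27−7)/6)² = 11.111
te_Task 2 = (1 + 4·4 + 7)/6 = 24/6 = 4; σ²_Task 2 = ((7−1)/6)² = 1.000
te_Task 3 = (5 + 4·11 + 17)/6 = 66/6 = 11; σ²_Task 3 = ((17−5)/6)² = 4.000
te_Task 4 = (4 + 4·8 + 12)/6 = 48/6 = 8; σ²_Task 4 = ((12−4)/6)² = 1.778
te_Task 5 = (6 + 4·7 + 8)/6 = 42/6 = 7; σ²_Task 5 = ((8−6)/6)² = 0.111

Forward pass:
ES_Task 1 = 0; EF_Task 1 = 13
ES_Task 2 = 0; EF_Task 2 = 4
ES_Task 3 = 4; EF_Task 3 = 4+11 = 15
ES_Task 4 = 13; EF_Task 4 = 13+8 = 21
ES_Task 5 = max(EF_Task 3=15, EF_Task 4=21) = 21; EF_Task 5 = 21+7 = 28
Expected project duration μ = 28 days. Critical path: Task 1 → Task 4 → Task 5.

Variances on critical path: σ²_Task 1=11.111, σ²_Task 4=1.778, σ²_Task 5=0.111.
Largest is σ²_Task 1 = 11.111.

Task 1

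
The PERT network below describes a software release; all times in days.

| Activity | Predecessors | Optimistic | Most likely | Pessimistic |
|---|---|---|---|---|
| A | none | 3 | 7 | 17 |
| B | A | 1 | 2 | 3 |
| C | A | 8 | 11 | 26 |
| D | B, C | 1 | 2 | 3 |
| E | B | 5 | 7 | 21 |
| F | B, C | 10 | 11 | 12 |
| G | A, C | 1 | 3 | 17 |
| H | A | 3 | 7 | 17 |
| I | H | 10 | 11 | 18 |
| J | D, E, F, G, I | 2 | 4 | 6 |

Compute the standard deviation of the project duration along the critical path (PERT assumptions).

3.87 days

te_A = (3 + 4·7 + 17)/6 = 48/6 = 8; σ²_A = ((17−3)/6)² = 5.444
te_B = (1 + 4·2 + 3)/6 = 12/6 = 2; σ²_B = ((3−1)/6)² = 0.111
te_C = (8 + 4·11 + 26)/6 = 78/6 = 13; σ²_C = ((26−8)/6)² = 9.000
te_D = (1 + 4·2 + 3)/6 = 12/6 = 2; σ²_D = ((3−1)/6)² = 0.111
te_E = (5 + 4·7 + 21)/6 = 54/6 = 9; σ²_E = ((21−5)/6)² = 7.111
te_F = (10 + 4·11 + 12)/6 = 66/6 = 11; σ²_F = ((12−10)/6)² = 0.111
te_G = (1 + 4·3 + 17)/6 = 30/6 = 5; σ²_G = ((17−1)/6)² = 7.111
te_H = (3 + 4·7 + 17)/6 = 48/6 = 8; σ²_H = ((17−3)/6)² = 5.444
te_I = (10 + 4·11 + 18)/6 = 72/6 = 12; σ²_I = ((18−10)/6)² = 1.778
te_J = (2 + 4·4 + 6)/6 = 24/6 = 4; σ²_J = ((6−2)/6)² = 0.444

Forward pass:
ES_A = 0; EF_A = 8
ES_B = 8; EF_B = 8+2 = 10
ES_C = 8; EF_C = 8+13 = 21
ES_D = max(EF_B=10, EF_C=21) = 21; EF_D = 21+2 = 23
ES_E = 10; EF_E = 10+9 = 19
ES_F = max(EF_B=10, EF_C=21) = 21; EF_F = 21+11 = 32
ES_G = max(EF_A=8, EF_C=21) = 21; EF_G = 21+5 = 26
ES_H = 8; EF_H = 8+8 = 16
ES_I = 16; EF_I = 16+12 = 28
ES_J = max(EF_D=23, EF_E=19, EF_F=32, EF_G=26, EF_I=28) = 32; EF_J = 32+4 = 36
Expected project duration μ = 36 days. Critical path: A → C → F → J.

Variance along critical path = 5.444 + 9.000 + 0.111 + 0.444 = 15.000
σ = √15.000 = 3.873 days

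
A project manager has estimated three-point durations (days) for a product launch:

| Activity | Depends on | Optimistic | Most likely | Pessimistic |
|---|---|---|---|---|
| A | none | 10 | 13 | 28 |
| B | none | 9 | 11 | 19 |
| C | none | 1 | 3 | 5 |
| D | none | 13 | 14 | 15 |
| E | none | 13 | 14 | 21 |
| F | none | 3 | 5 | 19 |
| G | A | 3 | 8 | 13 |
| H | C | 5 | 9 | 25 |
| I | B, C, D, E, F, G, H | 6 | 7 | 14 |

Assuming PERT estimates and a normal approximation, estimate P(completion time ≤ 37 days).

0.948

te_A = (10 + 4·13 + 28)/6 = 90/6 = 15; σ²_A = ((28−10)/6)² = 9.000
te_B = (9 + 4·11 + 19)/6 = 72/6 = 12; σ²_B = ((19−9)/6)² = 2.778
te_C = (1 + 4·3 + 5)/6 = 18/6 = 3; σ²_C = ((5−1)/6)² = 0.444
te_D = (13 + 4·14 + 15)/6 = 84/6 = 14; σ²_D = ((15−13)/6)² = 0.111
te_E = (13 + 4·14 + 21)/6 = 90/6 = 15; σ²_E = ((21−13)/6)² = 1.778
te_F = (3 + 4·5 + 19)/6 = 42/6 = 7; σ²_F = ((19−3)/6)² = 7.111
te_G = (3 + 4·8 + 13)/6 = 48/6 = 8; σ²_G = ((13−3)/6)² = 2.778
te_H = (5 + 4·9 + 25)/6 = 66/6 = 11; σ²_H = ((25−5)/6)² = 11.111
te_I = (6 + 4·7 + 14)/6 = 48/6 = 8; σ²_I = ((14−6)/6)² = 1.778

Forward pass:
ES_A = 0; EF_A = 15
ES_B = 0; EF_B = 12
ES_C = 0; EF_C = 3
ES_D = 0; EF_D = 14
ES_E = 0; EF_E = 15
ES_F = 0; EF_F = 7
ES_G = 15; EF_G = 15+8 = 23
ES_H = 3; EF_H = 3+11 = 14
ES_I = max(EF_B=12, EF_C=3, EF_D=14, EF_E=15, EF_F=7, EF_G=23, EF_H=14) = 23; EF_I = 23+8 = 31
Expected project duration μ = 31 days. Critical path: A → G → I.

Variance along critical path = 9.000 + 2.778 + 1.778 = 13.556; σ = √13.556 = 3.682 days.
Z = (37 − 31) / 3.682 = 1.630
P(T ≤ 37) = Φ(1.630) ≈ 0.948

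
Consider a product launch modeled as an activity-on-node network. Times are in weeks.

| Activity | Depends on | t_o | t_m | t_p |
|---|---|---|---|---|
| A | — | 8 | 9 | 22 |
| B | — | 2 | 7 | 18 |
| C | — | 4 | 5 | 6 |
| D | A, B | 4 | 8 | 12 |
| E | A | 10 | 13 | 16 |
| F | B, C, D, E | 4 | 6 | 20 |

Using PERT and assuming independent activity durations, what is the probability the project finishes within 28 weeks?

0.139

te_A = (8 + 4·9 + 22)/6 = 66/6 = 11; σ²_A = ((22−8)/6)² = 5.444
te_B = (2 + 4·7 + 18)/6 = 48/6 = 8; σ²_B = ((18−2)/6)² = 7.111
te_C = (4 + 4·5 + 6)/6 = 30/6 = 5; σ²_C = ((6−4)/6)² = 0.111
te_D = (4 + 4·8 + 12)/6 = 48/6 = 8; σ²_D = ((12−4)/6)² = 1.778
te_E = (10 + 4·13 + 16)/6 = 78/6 = 13; σ²_E = ((16−10)/6)² = 1.000
te_F = (4 + 4·6 + 20)/6 = 48/6 = 8; σ²_F = ((20−4)/6)² = 7.111

Forward pass:
ES_A = 0; EF_A = 11
ES_B = 0; EF_B = 8
ES_C = 0; EF_C = 5
ES_D = max(EF_A=11, EF_B=8) = 11; EF_D = 11+8 = 19
ES_E = 11; EF_E = 11+13 = 24
ES_F = max(EF_B=8, EF_C=5, EF_D=19, EF_E=24) = 24; EF_F = 24+8 = 32
Expected project duration μ = 32 weeks. Critical path: A → E → F.

Variance along critical path = 5.444 + 1.000 + 7.111 = 13.556; σ = √13.556 = 3.682 weeks.
Z = (28 − 32) / 3.682 = -1.086
P(T ≤ 28) = Φ(-1.086) ≈ 0.139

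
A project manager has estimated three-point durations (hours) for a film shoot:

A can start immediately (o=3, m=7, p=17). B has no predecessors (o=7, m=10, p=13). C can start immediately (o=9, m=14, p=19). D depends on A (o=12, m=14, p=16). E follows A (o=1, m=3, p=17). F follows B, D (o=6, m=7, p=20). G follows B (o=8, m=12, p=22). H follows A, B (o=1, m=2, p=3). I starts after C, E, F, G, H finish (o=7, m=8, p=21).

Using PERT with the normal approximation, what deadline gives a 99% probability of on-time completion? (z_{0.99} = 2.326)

50.5 hours

te_A = (3 + 4·7 + 17)/6 = 48/6 = 8; σ²_A = ((17−3)/6)² = 5.444
te_B = (7 + 4·10 + 13)/6 = 60/6 = 10; σ²_B = ((13−7)/6)² = 1.000
te_C = (9 + 4·14 + 19)/6 = 84/6 = 14; σ²_C = ((19−9)/6)² = 2.778
te_D = (12 + 4·14 + 16)/6 = 84/6 = 14; σ²_D = ((16−12)/6)² = 0.444
te_E = (1 + 4·3 + 17)/6 = 30/6 = 5; σ²_E = ((17−1)/6)² = 7.111
te_F = (6 + 4·7 + 20)/6 = 54/6 = 9; σ²_F = ((20−6)/6)² = 5.444
te_G = (8 + 4·12 + 22)/6 = 78/6 = 13; σ²_G = ((22−8)/6)² = 5.444
te_H = (1 + 4·2 + 3)/6 = 12/6 = 2; σ²_H = ((3−1)/6)² = 0.111
te_I = (7 + 4·8 + 21)/6 = 60/6 = 10; σ²_I = ((21−7)/6)² = 5.444

Forward pass:
ES_A = 0; EF_A = 8
ES_B = 0; EF_B = 10
ES_C = 0; EF_C = 14
ES_D = 8; EF_D = 8+14 = 22
ES_E = 8; EF_E = 8+5 = 13
ES_F = max(EF_B=10, EF_D=22) = 22; EF_F = 22+9 = 31
ES_G = 10; EF_G = 10+13 = 23
ES_H = max(EF_A=8, EF_B=10) = 10; EF_H = 10+2 = 12
ES_I = max(EF_C=14, EF_E=13, EF_F=31, EF_G=23, EF_H=12) = 31; EF_I = 31+10 = 41
Expected project duration μ = 41 hours. Critical path: A → D → F → I.

Variance along critical path = 5.444 + 0.444 + 5.444 + 5.444 = 16.778; σ = 4.096 hours.
D = μ + z·σ = 41 + 2.326·4.096 = 50.5 hours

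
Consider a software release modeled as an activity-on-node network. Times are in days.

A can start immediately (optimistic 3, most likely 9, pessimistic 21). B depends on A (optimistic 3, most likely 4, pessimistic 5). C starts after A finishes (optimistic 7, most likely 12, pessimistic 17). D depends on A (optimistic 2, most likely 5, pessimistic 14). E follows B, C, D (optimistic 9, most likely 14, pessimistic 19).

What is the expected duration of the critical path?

36 days

te_A = (3 + 4·9 + 21)/6 = 60/6 = 10
te_B = (3 + 4·4 + 5)/6 = 24/6 = 4
te_C = (7 + 4·12 + 17)/6 = 72/6 = 12
te_D = (2 + 4·5 + 14)/6 = 36/6 = 6
te_E = (9 + 4·14 + 19)/6 = 84/6 = 14

Forward pass:
ES_A = 0; EF_A = 10
ES_B = 10; EF_B = 10+4 = 14
ES_C = 10; EF_C = 10+12 = 22
ES_D = 10; EF_D = 10+6 = 16
ES_E = max(EF_B=14, EF_C=22, EF_D=16) = 22; EF_E = 22+14 = 36
Expected project duration μ = 36 days. Critical path: A → C → E.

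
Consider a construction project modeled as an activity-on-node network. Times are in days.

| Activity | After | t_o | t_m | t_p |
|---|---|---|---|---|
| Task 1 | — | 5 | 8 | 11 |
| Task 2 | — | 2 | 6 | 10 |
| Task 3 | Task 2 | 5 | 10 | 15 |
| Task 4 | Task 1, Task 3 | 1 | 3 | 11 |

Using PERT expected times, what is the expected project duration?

20 days

te_Task 1 = (5 + 4·8 + 11)/6 = 48/6 = 8
te_Task 2 = (2 + 4·6 + 10)/6 = 36/6 = 6
te_Task 3 = (5 + 4·10 + 15)/6 = 60/6 = 10
te_Task 4 = (1 + 4·3 + 11)/6 = 24/6 = 4

Forward pass:
ES_Task 1 = 0; EF_Task 1 = 8
ES_Task 2 = 0; EF_Task 2 = 6
ES_Task 3 = 6; EF_Task 3 = 6+10 = 16
ES_Task 4 = max(EF_Task 1=8, EF_Task 3=16) = 16; EF_Task 4 = 16+4 = 20
Expected project duration μ = 20 days. Critical path: Task 2 → Task 3 → Task 4.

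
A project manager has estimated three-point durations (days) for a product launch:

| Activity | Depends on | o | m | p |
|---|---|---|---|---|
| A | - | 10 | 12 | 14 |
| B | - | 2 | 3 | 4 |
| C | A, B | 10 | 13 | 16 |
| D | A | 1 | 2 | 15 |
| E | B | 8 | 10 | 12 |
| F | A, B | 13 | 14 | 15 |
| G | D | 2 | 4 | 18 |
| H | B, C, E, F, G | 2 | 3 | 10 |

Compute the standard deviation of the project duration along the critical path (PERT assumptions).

te_A = (10 + 4·12 + 14)/6 = 72/6 = 12; σ²_A = ((14−10)/6)² = 0.444
te_B = (2 + 4·3 + 4)/6 = 18/6 = 3; σ²_B = ((4−2)/6)² = 0.111
te_C = (10 + 4·13 + 16)/6 = 78/6 = 13; σ²_C = ((16−10)/6)² = 1.000
te_D = (1 + 4·2 + 15)/6 = 24/6 = 4; σ²_D = ((15−1)/6)² = 5.444
te_E = (8 + 4·10 + 12)/6 = 60/6 = 10; σ²_E = ((12−8)/6)² = 0.444
te_F = (13 + 4·14 + 15)/6 = 84/6 = 14; σ²_F = ((15−13)/6)² = 0.111
te_G = (2 + 4·4 + 18)/6 = 36/6 = 6; σ²_G = ((18−2)/6)² = 7.111
te_H = (2 + 4·3 + 10)/6 = 24/6 = 4; σ²_H = ((10−2)/6)² = 1.778

Forward pass:
ES_A = 0; EF_A = 12
ES_B = 0; EF_B = 3
ES_C = max(EF_A=12, EF_B=3) = 12; EF_C = 12+13 = 25
ES_D = 12; EF_D = 12+4 = 16
ES_E = 3; EF_E = 3+10 = 13
ES_F = max(EF_A=12, EF_B=3) = 12; EF_F = 12+14 = 26
ES_G = 16; EF_G = 16+6 = 22
ES_H = max(EF_B=3, EF_C=25, EF_E=13, EF_F=26, EF_G=22) = 26; EF_H = 26+4 = 30
Expected project duration μ = 30 days. Critical path: A → F → H.

Variance along critical path = 0.444 + 0.111 + 1.778 = 2.333
σ = √2.333 = 1.528 days

1.53 days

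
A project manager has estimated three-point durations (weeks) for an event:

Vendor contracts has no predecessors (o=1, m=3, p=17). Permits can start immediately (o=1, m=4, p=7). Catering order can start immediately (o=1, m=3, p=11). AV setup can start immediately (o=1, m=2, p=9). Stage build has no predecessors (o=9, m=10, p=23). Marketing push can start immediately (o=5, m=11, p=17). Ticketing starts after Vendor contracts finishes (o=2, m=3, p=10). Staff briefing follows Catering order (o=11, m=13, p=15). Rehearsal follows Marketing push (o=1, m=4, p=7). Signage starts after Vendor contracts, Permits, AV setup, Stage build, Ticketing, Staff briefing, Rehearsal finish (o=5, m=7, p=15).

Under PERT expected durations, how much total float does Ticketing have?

te_Vendor contracts = (1 + 4·3 + 17)/6 = 30/6 = 5
te_Permits = (1 + 4·4 + 7)/6 = 24/6 = 4
te_Catering order = (1 + 4·3 + 11)/6 = 24/6 = 4
te_AV setup = (1 + 4·2 + 9)/6 = 18/6 = 3
te_Stage build = (9 + 4·10 + 23)/6 = 72/6 = 12
te_Marketing push = (5 + 4·11 + 17)/6 = 66/6 = 11
te_Ticketing = (2 + 4·3 + 10)/6 = 24/6 = 4
te_Staff briefing = (11 + 4·13 + 15)/6 = 78/6 = 13
te_Rehearsal = (1 + 4·4 + 7)/6 = 24/6 = 4
te_Signage = (5 + 4·7 + 15)/6 = 48/6 = 8

Forward pass:
ES_Vendor contracts = 0; EF_Vendor contracts = 5
ES_Permits = 0; EF_Permits = 4
ES_Catering order = 0; EF_Catering order = 4
ES_AV setup = 0; EF_AV setup = 3
ES_Stage build = 0; EF_Stage build = 12
ES_Marketing push = 0; EF_Marketing push = 11
ES_Ticketing = 5; EF_Ticketing = 5+4 = 9
ES_Staff briefing = 4; EF_Staff briefing = 4+13 = 17
ES_Rehearsal = 11; EF_Rehearsal = 11+4 = 15
ES_Signage = max(EF_Vendor contracts=5, EF_Permits=4, EF_AV setup=3, EF_Stage build=12, EF_Ticketing=9, EF_Staff briefing=17, EF_Rehearsal=15) = 17; EF_Signage = 17+8 = 25
Expected project duration μ = 25 weeks. Critical path: Catering order → Staff briefing → Signage.

Backward pass:
LF_Signage = 25; LS_Signage = 25−8 = 17
LF_Rehearsal = LS_Signage = 17; LS_Rehearsal = 17−4 = 13
LF_Staff briefing = LS_Signage = 17; LS_Staff briefing = 17−13 = 4
LF_Ticketing = LS_Signage = 17; LS_Ticketing = 17−4 = 13
LF_Marketing push = LS_Rehearsal = 13; LS_Marketing push = 13−11 = 2
LF_Stage build = LS_Signage = 17; LS_Stage build = 17−12 = 5
LF_AV setup = LS_Signage = 17; LS_AV setup = 17−3 = 14
LF_Catering order = LS_Staff briefing = 4; LS_Catering order = 4−4 = 0
LF_Permits = LS_Signage = 17; LS_Permits = 17−4 = 13
LF_Vendor contracts = min(LS_Ticketing=13, LS_Signage=17) = 13; LS_Vendor contracts = 13−5 = 8
Slack_Ticketing = LS_Ticketing − ES_Ticketing = 13 − 5 = 8

8 weeks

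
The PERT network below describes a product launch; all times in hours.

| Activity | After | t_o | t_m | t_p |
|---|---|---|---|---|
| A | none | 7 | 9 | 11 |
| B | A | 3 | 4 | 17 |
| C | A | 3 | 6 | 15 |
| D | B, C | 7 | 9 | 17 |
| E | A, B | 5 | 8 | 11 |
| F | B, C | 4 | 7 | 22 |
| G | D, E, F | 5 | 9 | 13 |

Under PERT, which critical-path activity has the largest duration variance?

C

te_A = (7 + 4·9 + 11)/6 = 54/6 = 9; σ²_A = ((11−7)/6)² = 0.444
te_B = (3 + 4·4 + 17)/6 = 36/6 = 6; σ²_B = ((17−3)/6)² = 5.444
te_C = (3 + 4·6 + 15)/6 = 42/6 = 7; σ²_C = ((15−3)/6)² = 4.000
te_D = (7 + 4·9 + 17)/6 = 60/6 = 10; σ²_D = ((17−7)/6)² = 2.778
te_E = (5 + 4·8 + 11)/6 = 48/6 = 8; σ²_E = ((11−5)/6)² = 1.000
te_F = (4 + 4·7 + 22)/6 = 54/6 = 9; σ²_F = ((22−4)/6)² = 9.000
te_G = (5 + 4·9 + 13)/6 = 54/6 = 9; σ²_G = ((13−5)/6)² = 1.778

Forward pass:
ES_A = 0; EF_A = 9
ES_B = 9; EF_B = 9+6 = 15
ES_C = 9; EF_C = 9+7 = 16
ES_D = max(EF_B=15, EF_C=16) = 16; EF_D = 16+10 = 26
ES_E = max(EF_A=9, EF_B=15) = 15; EF_E = 15+8 = 23
ES_F = max(EF_B=15, EF_C=16) = 16; EF_F = 16+9 = 25
ES_G = max(EF_D=26, EF_E=23, EF_F=25) = 26; EF_G = 26+9 = 35
Expected project duration μ = 35 hours. Critical path: A → C → D → G.

Variances on critical path: σ²_A=0.444, σ²_C=4.000, σ²_D=2.778, σ²_G=1.778.
Largest is σ²_C = 4.000.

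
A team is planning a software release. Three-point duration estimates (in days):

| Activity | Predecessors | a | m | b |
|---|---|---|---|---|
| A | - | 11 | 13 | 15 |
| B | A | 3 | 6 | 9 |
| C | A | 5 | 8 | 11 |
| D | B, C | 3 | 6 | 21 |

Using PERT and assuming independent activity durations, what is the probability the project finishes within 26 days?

0.177

te_A = (11 + 4·13 + 15)/6 = 78/6 = 13; σ²_A = ((15−11)/6)² = 0.444
te_B = (3 + 4·6 + 9)/6 = 36/6 = 6; σ²_B = ((9−3)/6)² = 1.000
te_C = (5 + 4·8 + 11)/6 = 48/6 = 8; σ²_C = ((11−5)/6)² = 1.000
te_D = (3 + 4·6 + 21)/6 = 48/6 = 8; σ²_D = ((21−3)/6)² = 9.000

Forward pass:
ES_A = 0; EF_A = 13
ES_B = 13; EF_B = 13+6 = 19
ES_C = 13; EF_C = 13+8 = 21
ES_D = max(EF_B=19, EF_C=21) = 21; EF_D = 21+8 = 29
Expected project duration μ = 29 days. Critical path: A → C → D.

Variance along critical path = 0.444 + 1.000 + 9.000 = 10.444; σ = √10.444 = 3.232 days.
Z = (26 − 29) / 3.232 = -0.928
P(T ≤ 26) = Φ(-0.928) ≈ 0.177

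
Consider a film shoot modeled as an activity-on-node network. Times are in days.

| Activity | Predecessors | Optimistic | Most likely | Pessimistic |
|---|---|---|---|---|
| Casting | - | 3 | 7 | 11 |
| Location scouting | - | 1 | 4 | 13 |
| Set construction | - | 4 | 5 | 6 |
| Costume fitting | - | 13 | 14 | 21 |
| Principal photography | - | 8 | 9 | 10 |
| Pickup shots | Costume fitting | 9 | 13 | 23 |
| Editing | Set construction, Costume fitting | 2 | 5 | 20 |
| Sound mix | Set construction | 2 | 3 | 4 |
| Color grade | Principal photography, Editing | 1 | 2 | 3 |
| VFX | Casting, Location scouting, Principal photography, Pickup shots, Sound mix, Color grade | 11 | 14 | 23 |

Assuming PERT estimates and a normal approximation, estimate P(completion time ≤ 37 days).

te_Casting = (3 + 4·7 + 11)/6 = 42/6 = 7; σ²_Casting = ((11−3)/6)² = 1.778
te_Location scouting = (1 + 4·4 + 13)/6 = 30/6 = 5; σ²_Location scouting = ((13−1)/6)² = 4.000
te_Set construction = (4 + 4·5 + 6)/6 = 30/6 = 5; σ²_Set construction = ((6−4)/6)² = 0.111
te_Costume fitting = (13 + 4·14 + 21)/6 = 90/6 = 15; σ²_Costume fitting = ((21−13)/6)² = 1.778
te_Principal photography = (8 + 4·9 + 10)/6 = 54/6 = 9; σ²_Principal photography = ((10−8)/6)² = 0.111
te_Pickup shots = (9 + 4·13 + 23)/6 = 84/6 = 14; σ²_Pickup shots = ((23−9)/6)² = 5.444
te_Editing = (2 + 4·5 + 20)/6 = 42/6 = 7; σ²_Editing = ((20−2)/6)² = 9.000
te_Sound mix = (2 + 4·3 + 4)/6 = 18/6 = 3; σ²_Sound mix = ((4−2)/6)² = 0.111
te_Color grade = (1 + 4·2 + 3)/6 = 12/6 = 2; σ²_Color grade = ((3−1)/6)² = 0.111
te_VFX = (11 + 4·14 + 23)/6 = 90/6 = 15; σ²_VFX = ((23−11)/6)² = 4.000

Forward pass:
ES_Casting = 0; EF_Casting = 7
ES_Location scouting = 0; EF_Location scouting = 5
ES_Set construction = 0; EF_Set construction = 5
ES_Costume fitting = 0; EF_Costume fitting = 15
ES_Principal photography = 0; EF_Principal photography = 9
ES_Pickup shots = 15; EF_Pickup shots = 15+14 = 29
ES_Editing = max(EF_Set construction=5, EF_Costume fitting=15) = 15; EF_Editing = 15+7 = 22
ES_Sound mix = 5; EF_Sound mix = 5+3 = 8
ES_Color grade = max(EF_Principal photography=9, EF_Editing=22) = 22; EF_Color grade = 22+2 = 24
ES_VFX = max(EF_Casting=7, EF_Location scouting=5, EF_Principal photography=9, EF_Pickup shots=29, EF_Sound mix=8, EF_Color grade=24) = 29; EF_VFX = 29+15 = 44
Expected project duration μ = 44 days. Critical path: Costume fitting → Pickup shots → VFX.

Variance along critical path = 1.778 + 5.444 + 4.000 = 11.222; σ = √11.222 = 3.350 days.
Z = (37 − 44) / 3.350 = -2.090
P(T ≤ 37) = Φ(-2.090) ≈ 0.018

0.018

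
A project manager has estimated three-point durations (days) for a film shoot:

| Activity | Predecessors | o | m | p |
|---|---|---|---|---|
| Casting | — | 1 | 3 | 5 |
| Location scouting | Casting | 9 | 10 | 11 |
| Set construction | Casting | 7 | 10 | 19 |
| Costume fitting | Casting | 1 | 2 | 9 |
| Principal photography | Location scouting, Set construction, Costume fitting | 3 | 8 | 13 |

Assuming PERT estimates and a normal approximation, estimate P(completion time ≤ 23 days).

te_Casting = (1 + 4·3 + 5)/6 = 18/6 = 3; σ²_Casting = ((5−1)/6)² = 0.444
te_Location scouting = (9 + 4·10 + 11)/6 = 60/6 = 10; σ²_Location scouting = ((11−9)/6)² = 0.111
te_Set construction = (7 + 4·10 + 19)/6 = 66/6 = 11; σ²_Set construction = ((19−7)/6)² = 4.000
te_Costume fitting = (1 + 4·2 + 9)/6 = 18/6 = 3; σ²_Costume fitting = ((9−1)/6)² = 1.778
te_Principal photography = (3 + 4·8 + 13)/6 = 48/6 = 8; σ²_Principal photography = ((13−3)/6)² = 2.778

Forward pass:
ES_Casting = 0; EF_Casting = 3
ES_Location scouting = 3; EF_Location scouting = 3+10 = 13
ES_Set construction = 3; EF_Set construction = 3+11 = 14
ES_Costume fitting = 3; EF_Costume fitting = 3+3 = 6
ES_Principal photography = max(EF_Location scouting=13, EF_Set construction=14, EF_Costume fitting=6) = 14; EF_Principal photography = 14+8 = 22
Expected project duration μ = 22 days. Critical path: Casting → Set construction → Principal photography.

Variance along critical path = 0.444 + 4.000 + 2.778 = 7.222; σ = √7.222 = 2.687 days.
Z = (23 − 22) / 2.687 = 0.372
P(T ≤ 23) = Φ(0.372) ≈ 0.645

0.645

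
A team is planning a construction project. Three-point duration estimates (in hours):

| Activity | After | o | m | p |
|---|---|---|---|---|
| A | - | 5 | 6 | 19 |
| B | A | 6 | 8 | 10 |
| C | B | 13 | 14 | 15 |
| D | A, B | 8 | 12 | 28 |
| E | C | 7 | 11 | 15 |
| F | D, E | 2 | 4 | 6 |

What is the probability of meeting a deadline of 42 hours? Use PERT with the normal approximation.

0.148

te_A = (5 + 4·6 + 19)/6 = 48/6 = 8; σ²_A = ((19−5)/6)² = 5.444
te_B = (6 + 4·8 + 10)/6 = 48/6 = 8; σ²_B = ((10−6)/6)² = 0.444
te_C = (13 + 4·14 + 15)/6 = 84/6 = 14; σ²_C = ((15−13)/6)² = 0.111
te_D = (8 + 4·12 + 28)/6 = 84/6 = 14; σ²_D = ((28−8)/6)² = 11.111
te_E = (7 + 4·11 + 15)/6 = 66/6 = 11; σ²_E = ((15−7)/6)² = 1.778
te_F = (2 + 4·4 + 6)/6 = 24/6 = 4; σ²_F = ((6−2)/6)² = 0.444

Forward pass:
ES_A = 0; EF_A = 8
ES_B = 8; EF_B = 8+8 = 16
ES_C = 16; EF_C = 16+14 = 30
ES_D = max(EF_A=8, EF_B=16) = 16; EF_D = 16+14 = 30
ES_E = 30; EF_E = 30+11 = 41
ES_F = max(EF_D=30, EF_E=41) = 41; EF_F = 41+4 = 45
Expected project duration μ = 45 hours. Critical path: A → B → C → E → F.

Variance along critical path = 5.444 + 0.444 + 0.111 + 1.778 + 0.444 = 8.222; σ = √8.222 = 2.867 hours.
Z = (42 − 45) / 2.867 = -1.046
P(T ≤ 42) = Φ(-1.046) ≈ 0.148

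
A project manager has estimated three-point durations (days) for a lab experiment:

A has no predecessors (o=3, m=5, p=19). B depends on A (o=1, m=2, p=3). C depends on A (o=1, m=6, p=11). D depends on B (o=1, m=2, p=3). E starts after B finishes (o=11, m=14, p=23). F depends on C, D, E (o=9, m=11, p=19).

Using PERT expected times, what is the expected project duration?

te_A = (3 + 4·5 + 19)/6 = 42/6 = 7
te_B = (1 + 4·2 + 3)/6 = 12/6 = 2
te_C = (1 + 4·6 + 11)/6 = 36/6 = 6
te_D = (1 + 4·2 + 3)/6 = 12/6 = 2
te_E = (11 + 4·14 + 23)/6 = 90/6 = 15
te_F = (9 + 4·11 + 19)/6 = 72/6 = 12

Forward pass:
ES_A = 0; EF_A = 7
ES_B = 7; EF_B = 7+2 = 9
ES_C = 7; EF_C = 7+6 = 13
ES_D = 9; EF_D = 9+2 = 11
ES_E = 9; EF_E = 9+15 = 24
ES_F = max(EF_C=13, EF_D=11, EF_E=24) = 24; EF_F = 24+12 = 36
Expected project duration μ = 36 days. Critical path: A → B → E → F.

36 days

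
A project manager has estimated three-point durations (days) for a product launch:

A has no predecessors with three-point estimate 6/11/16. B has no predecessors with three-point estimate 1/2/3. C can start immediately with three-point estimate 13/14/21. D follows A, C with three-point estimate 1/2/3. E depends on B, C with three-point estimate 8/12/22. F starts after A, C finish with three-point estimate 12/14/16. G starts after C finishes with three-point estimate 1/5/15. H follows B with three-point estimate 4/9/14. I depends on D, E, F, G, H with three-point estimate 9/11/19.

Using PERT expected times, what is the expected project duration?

te_A = (6 + 4·11 + 16)/6 = 66/6 = 11
te_B = (1 + 4·2 + 3)/6 = 12/6 = 2
te_C = (13 + 4·14 + 21)/6 = 90/6 = 15
te_D = (1 + 4·2 + 3)/6 = 12/6 = 2
te_E = (8 + 4·12 + 22)/6 = 78/6 = 13
te_F = (12 + 4·14 + 16)/6 = 84/6 = 14
te_G = (1 + 4·5 + 15)/6 = 36/6 = 6
te_H = (4 + 4·9 + 14)/6 = 54/6 = 9
te_I = (9 + 4·11 + 19)/6 = 72/6 = 12

Forward pass:
ES_A = 0; EF_A = 11
ES_B = 0; EF_B = 2
ES_C = 0; EF_C = 15
ES_D = max(EF_A=11, EF_C=15) = 15; EF_D = 15+2 = 17
ES_E = max(EF_B=2, EF_C=15) = 15; EF_E = 15+13 = 28
ES_F = max(EF_A=11, EF_C=15) = 15; EF_F = 15+14 = 29
ES_G = 15; EF_G = 15+6 = 21
ES_H = 2; EF_H = 2+9 = 11
ES_I = max(EF_D=17, EF_E=28, EF_F=29, EF_G=21, EF_H=11) = 29; EF_I = 29+12 = 41
Expected project duration μ = 41 days. Critical path: C → F → I.

41 days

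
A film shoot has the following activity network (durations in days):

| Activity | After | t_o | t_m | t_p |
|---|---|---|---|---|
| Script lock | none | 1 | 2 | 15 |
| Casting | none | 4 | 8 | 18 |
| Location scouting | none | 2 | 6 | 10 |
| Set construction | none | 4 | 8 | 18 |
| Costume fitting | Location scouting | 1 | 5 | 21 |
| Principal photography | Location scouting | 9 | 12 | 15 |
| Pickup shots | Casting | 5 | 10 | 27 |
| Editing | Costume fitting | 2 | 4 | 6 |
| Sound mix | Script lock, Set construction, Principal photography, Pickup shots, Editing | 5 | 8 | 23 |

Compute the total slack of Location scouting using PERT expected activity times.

3 days

te_Script lock = (1 + 4·2 + 15)/6 = 24/6 = 4
te_Casting = (4 + 4·8 + 18)/6 = 54/6 = 9
te_Location scouting = (2 + 4·6 + 10)/6 = 36/6 = 6
te_Set construction = (4 + 4·8 + 18)/6 = 54/6 = 9
te_Costume fitting = (1 + 4·5 + 21)/6 = 42/6 = 7
te_Principal photography = (9 + 4·12 + 15)/6 = 72/6 = 12
te_Pickup shots = (5 + 4·10 + 27)/6 = 72/6 = 12
te_Editing = (2 + 4·4 + 6)/6 = 24/6 = 4
te_Sound mix = (5 + 4·8 + 23)/6 = 60/6 = 10

Forward pass:
ES_Script lock = 0; EF_Script lock = 4
ES_Casting = 0; EF_Casting = 9
ES_Location scouting = 0; EF_Location scouting = 6
ES_Set construction = 0; EF_Set construction = 9
ES_Costume fitting = 6; EF_Costume fitting = 6+7 = 13
ES_Principal photography = 6; EF_Principal photography = 6+12 = 18
ES_Pickup shots = 9; EF_Pickup shots = 9+12 = 21
ES_Editing = 13; EF_Editing = 13+4 = 17
ES_Sound mix = max(EF_Script lock=4, EF_Set construction=9, EF_Principal photography=18, EF_Pickup shots=21, EF_Editing=17) = 21; EF_Sound mix = 21+10 = 31
Expected project duration μ = 31 days. Critical path: Casting → Pickup shots → Sound mix.

Backward pass:
LF_Sound mix = 31; LS_Sound mix = 31−10 = 21
LF_Editing = LS_Sound mix = 21; LS_Editing = 21−4 = 17
LF_Pickup shots = LS_Sound mix = 21; LS_Pickup shots = 21−12 = 9
LF_Principal photography = LS_Sound mix = 21; LS_Principal photography = 21−12 = 9
LF_Costume fitting = LS_Editing = 17; LS_Costume fitting = 17−7 = 10
LF_Set construction = LS_Sound mix = 21; LS_Set construction = 21−9 = 12
LF_Location scouting = min(LS_Costume fitting=10, LS_Principal photography=9) = 9; LS_Location scouting = 9−6 = 3
LF_Casting = LS_Pickup shots = 9; LS_Casting = 9−9 = 0
LF_Script lock = LS_Sound mix = 21; LS_Script lock = 21−4 = 17
Slack_Location scouting = LS_Location scouting − ES_Location scouting = 3 − 0 = 3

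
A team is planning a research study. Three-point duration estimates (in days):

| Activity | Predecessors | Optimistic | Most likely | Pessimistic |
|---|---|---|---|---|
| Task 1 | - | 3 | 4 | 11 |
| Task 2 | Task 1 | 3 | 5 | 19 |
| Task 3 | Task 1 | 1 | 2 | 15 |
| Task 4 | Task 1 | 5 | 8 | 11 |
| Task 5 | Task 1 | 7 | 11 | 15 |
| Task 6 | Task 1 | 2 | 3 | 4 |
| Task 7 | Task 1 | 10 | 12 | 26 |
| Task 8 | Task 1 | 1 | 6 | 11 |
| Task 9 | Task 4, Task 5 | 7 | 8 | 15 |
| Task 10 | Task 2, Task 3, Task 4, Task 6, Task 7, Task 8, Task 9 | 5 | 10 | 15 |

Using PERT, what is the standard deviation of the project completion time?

te_Task 1 = (3 + 4·4 + 11)/6 = 30/6 = 5; σ²_Task 1 = ((11−3)/6)² = 1.778
te_Task 2 = (3 + 4·5 + 19)/6 = 42/6 = 7; σ²_Task 2 = ((19−3)/6)² = 7.111
te_Task 3 = (1 + 4·2 + 15)/6 = 24/6 = 4; σ²_Task 3 = ((15−1)/6)² = 5.444
te_Task 4 = (5 + 4·8 + 11)/6 = 48/6 = 8; σ²_Task 4 = ((11−5)/6)² = 1.000
te_Task 5 = (7 + 4·11 + 15)/6 = 66/6 = 11; σ²_Task 5 = ((15−7)/6)² = 1.778
te_Task 6 = (2 + 4·3 + 4)/6 = 18/6 = 3; σ²_Task 6 = ((4−2)/6)² = 0.111
te_Task 7 = (10 + 4·12 + 26)/6 = 84/6 = 14; σ²_Task 7 = ((26−10)/6)² = 7.111
te_Task 8 = (1 + 4·6 + 11)/6 = 36/6 = 6; σ²_Task 8 = ((11−1)/6)² = 2.778
te_Task 9 = (7 + 4·8 + 15)/6 = 54/6 = 9; σ²_Task 9 = ((15−7)/6)² = 1.778
te_Task 10 = (5 + 4·10 + 15)/6 = 60/6 = 10; σ²_Task 10 = ((15−5)/6)² = 2.778

Forward pass:
ES_Task 1 = 0; EF_Task 1 = 5
ES_Task 2 = 5; EF_Task 2 = 5+7 = 12
ES_Task 3 = 5; EF_Task 3 = 5+4 = 9
ES_Task 4 = 5; EF_Task 4 = 5+8 = 13
ES_Task 5 = 5; EF_Task 5 = 5+11 = 16
ES_Task 6 = 5; EF_Task 6 = 5+3 = 8
ES_Task 7 = 5; EF_Task 7 = 5+14 = 19
ES_Task 8 = 5; EF_Task 8 = 5+6 = 11
ES_Task 9 = max(EF_Task 4=13, EF_Task 5=16) = 16; EF_Task 9 = 16+9 = 25
ES_Task 10 = max(EF_Task 2=12, EF_Task 3=9, EF_Task 4=13, EF_Task 6=8, EF_Task 7=19, EF_Task 8=11, EF_Task 9=25) = 25; EF_Task 10 = 25+10 = 35
Expected project duration μ = 35 days. Critical path: Task 1 → Task 5 → Task 9 → Task 10.

Variance along critical path = 1.778 + 1.778 + 1.778 + 2.778 = 8.111
σ = √8.111 = 2.848 days

2.85 days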